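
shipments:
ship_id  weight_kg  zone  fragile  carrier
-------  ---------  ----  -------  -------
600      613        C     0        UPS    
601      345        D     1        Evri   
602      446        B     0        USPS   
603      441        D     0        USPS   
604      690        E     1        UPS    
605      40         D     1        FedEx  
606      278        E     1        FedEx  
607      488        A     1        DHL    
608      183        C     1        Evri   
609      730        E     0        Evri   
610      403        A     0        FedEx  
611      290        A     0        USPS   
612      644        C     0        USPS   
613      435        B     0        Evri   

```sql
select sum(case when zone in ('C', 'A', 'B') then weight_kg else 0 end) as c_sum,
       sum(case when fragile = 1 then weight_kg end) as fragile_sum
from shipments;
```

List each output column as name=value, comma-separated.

c_sum=3502, fragile_sum=2024

[c_sum: zone in ('C', 'A', 'B')]
ship_id=600: ✓ → 613
ship_id=601: ✗
ship_id=602: ✓ → 446
ship_id=603: ✗
ship_id=604: ✗
ship_id=605: ✗
ship_id=606: ✗
ship_id=607: ✓ → 488
ship_id=608: ✓ → 183
ship_id=609: ✗
ship_id=610: ✓ → 403
ship_id=611: ✓ → 290
ship_id=612: ✓ → 644
ship_id=613: ✓ → 435
c_sum = 613 + 446 + 488 + 183 + 403 + 290 + 644 + 435 = 3502
—
[fragile_sum: fragile = 1]
ship_id=600: ✗
ship_id=601: ✓ → 345
ship_id=602: ✗
ship_id=603: ✗
ship_id=604: ✓ → 690
ship_id=605: ✓ → 40
ship_id=606: ✓ → 278
ship_id=607: ✓ → 488
ship_id=608: ✓ → 183
ship_id=609: ✗
ship_id=610: ✗
ship_id=611: ✗
ship_id=612: ✗
ship_id=613: ✗
fragile_sum = 345 + 690 + 40 + 278 + 488 + 183 = 2024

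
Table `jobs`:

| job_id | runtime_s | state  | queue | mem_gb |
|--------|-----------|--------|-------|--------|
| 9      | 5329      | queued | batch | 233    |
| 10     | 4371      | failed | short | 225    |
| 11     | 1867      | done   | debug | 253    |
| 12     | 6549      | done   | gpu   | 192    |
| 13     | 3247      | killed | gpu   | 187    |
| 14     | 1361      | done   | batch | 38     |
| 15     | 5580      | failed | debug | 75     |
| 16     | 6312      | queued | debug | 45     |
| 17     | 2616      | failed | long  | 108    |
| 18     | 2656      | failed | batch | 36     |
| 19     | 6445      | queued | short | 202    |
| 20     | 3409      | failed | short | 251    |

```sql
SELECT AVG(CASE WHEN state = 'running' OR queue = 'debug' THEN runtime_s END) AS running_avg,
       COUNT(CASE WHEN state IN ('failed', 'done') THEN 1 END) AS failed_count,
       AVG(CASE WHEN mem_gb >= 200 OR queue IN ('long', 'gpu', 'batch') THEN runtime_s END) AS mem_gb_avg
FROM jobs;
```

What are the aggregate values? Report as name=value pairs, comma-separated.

running_avg=4586.3333333333, failed_count=8, mem_gb_avg=3785

[running_avg: state = 'running' OR queue = 'debug']
job_id=9: ✗
job_id=10: ✗
job_id=11: ✓ → 1867
job_id=12: ✗
job_id=13: ✗
job_id=14: ✗
job_id=15: ✓ → 5580
job_id=16: ✓ → 6312
job_id=17: ✗
job_id=18: ✗
job_id=19: ✗
job_id=20: ✗
running_avg = (1867 + 5580 + 6312) / 3 = 4586.3333333333
—
[failed_count: state IN ('failed', 'done')]
job_id=9: ✗
job_id=10: ✓ → 1
job_id=11: ✓ → 1
job_id=12: ✓ → 1
job_id=13: ✗
job_id=14: ✓ → 1
job_id=15: ✓ → 1
job_id=16: ✗
job_id=17: ✓ → 1
job_id=18: ✓ → 1
job_id=19: ✗
job_id=20: ✓ → 1
failed_count = COUNT(1, 1, 1, 1, 1, 1, 1, 1) = 8
—
[mem_gb_avg: mem_gb >= 200 OR queue IN ('long', 'gpu', 'batch')]
job_id=9: ✓ → 5329
job_id=10: ✓ → 4371
job_id=11: ✓ → 1867
job_id=12: ✓ → 6549
job_id=13: ✓ → 3247
job_id=14: ✓ → 1361
job_id=15: ✗
job_id=16: ✗
job_id=17: ✓ → 2616
job_id=18: ✓ → 2656
job_id=19: ✓ → 6445
job_id=20: ✓ → 3409
mem_gb_avg = (5329 + 4371 + 1867 + 6549 + 3247 + 1361 + 2616 + 2656 + 6445 + 3409) / 10 = 3785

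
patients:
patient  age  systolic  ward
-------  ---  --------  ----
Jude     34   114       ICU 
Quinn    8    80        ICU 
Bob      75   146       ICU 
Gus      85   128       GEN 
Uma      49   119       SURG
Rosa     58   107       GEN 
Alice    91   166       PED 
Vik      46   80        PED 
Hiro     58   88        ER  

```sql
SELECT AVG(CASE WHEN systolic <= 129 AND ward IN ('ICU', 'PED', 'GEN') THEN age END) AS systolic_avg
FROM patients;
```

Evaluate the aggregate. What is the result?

46.2

patient=Jude: ✓ → 34
patient=Quinn: ✓ → 8
patient=Bob: ✗
patient=Gus: ✓ → 85
patient=Uma: ✗
patient=Rosa: ✓ → 58
patient=Alice: ✗
patient=Vik: ✓ → 46
patient=Hiro: ✗
systolic_avg = (34 + 8 + 85 + 58 + 46) / 5 = 46.2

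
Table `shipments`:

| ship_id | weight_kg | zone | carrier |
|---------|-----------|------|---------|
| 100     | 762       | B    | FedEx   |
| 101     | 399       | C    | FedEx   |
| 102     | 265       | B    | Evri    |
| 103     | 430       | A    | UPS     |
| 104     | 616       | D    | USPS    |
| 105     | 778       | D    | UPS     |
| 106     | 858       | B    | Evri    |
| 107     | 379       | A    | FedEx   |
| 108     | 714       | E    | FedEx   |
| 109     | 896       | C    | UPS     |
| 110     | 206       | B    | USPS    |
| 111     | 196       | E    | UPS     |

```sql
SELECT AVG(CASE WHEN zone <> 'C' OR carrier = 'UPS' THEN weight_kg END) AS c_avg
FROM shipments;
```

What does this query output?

554.5454545455

ship_id=100: ✓ → 762
ship_id=101: ✗
ship_id=102: ✓ → 265
ship_id=103: ✓ → 430
ship_id=104: ✓ → 616
ship_id=105: ✓ → 778
ship_id=106: ✓ → 858
ship_id=107: ✓ → 379
ship_id=108: ✓ → 714
ship_id=109: ✓ → 896
ship_id=110: ✓ → 206
ship_id=111: ✓ → 196
c_avg = (762 + 265 + 430 + 616 + 778 + 858 + 379 + 714 + 896 + 206 + 196) / 11 = 554.5454545455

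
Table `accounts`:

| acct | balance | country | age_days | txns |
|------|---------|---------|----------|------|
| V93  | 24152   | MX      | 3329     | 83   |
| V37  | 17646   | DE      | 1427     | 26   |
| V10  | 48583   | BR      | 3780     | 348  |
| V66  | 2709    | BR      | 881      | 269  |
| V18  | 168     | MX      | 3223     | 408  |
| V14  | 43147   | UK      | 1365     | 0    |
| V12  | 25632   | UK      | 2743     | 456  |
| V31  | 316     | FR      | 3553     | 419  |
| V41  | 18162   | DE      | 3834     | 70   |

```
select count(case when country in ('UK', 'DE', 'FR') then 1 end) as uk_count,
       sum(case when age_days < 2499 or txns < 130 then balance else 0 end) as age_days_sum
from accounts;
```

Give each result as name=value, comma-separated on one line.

[uk_count: country in ('UK', 'DE', 'FR')]
acct=V93: ✗
acct=V37: ✓ → 1
acct=V10: ✗
acct=V66: ✗
acct=V18: ✗
acct=V14: ✓ → 1
acct=V12: ✓ → 1
acct=V31: ✓ → 1
acct=V41: ✓ → 1
uk_count = COUNT(1, 1, 1, 1, 1) = 5
—
[age_days_sum: age_days < 2499 or txns < 130]
acct=V93: ✓ → 24152
acct=V37: ✓ → 17646
acct=V10: ✗
acct=V66: ✓ → 2709
acct=V18: ✗
acct=V14: ✓ → 43147
acct=V12: ✗
acct=V31: ✗
acct=V41: ✓ → 18162
age_days_sum = 24152 + 17646 + 2709 + 43147 + 18162 = 105816

uk_count=5, age_days_sum=105816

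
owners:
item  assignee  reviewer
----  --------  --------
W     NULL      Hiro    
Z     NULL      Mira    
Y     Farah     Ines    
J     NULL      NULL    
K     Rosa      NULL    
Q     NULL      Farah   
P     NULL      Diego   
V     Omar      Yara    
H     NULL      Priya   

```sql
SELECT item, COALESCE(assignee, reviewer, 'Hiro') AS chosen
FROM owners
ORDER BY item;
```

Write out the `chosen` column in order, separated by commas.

Priya, Hiro, Rosa, Diego, Farah, Omar, Hiro, Farah, Mira

item=H: assignee=NULL, reviewer=Priya → Priya
item=J: assignee=NULL, reviewer=NULL, → literal Hiro → Hiro
item=K: assignee=Rosa → Rosa
item=P: assignee=NULL, reviewer=Diego → Diego
item=Q: assignee=NULL, reviewer=Farah → Farah
item=V: assignee=Omar → Omar
item=W: assignee=NULL, reviewer=Hiro → Hiro
item=Y: assignee=Farah → Farah
item=Z: assignee=NULL, reviewer=Mira → Mira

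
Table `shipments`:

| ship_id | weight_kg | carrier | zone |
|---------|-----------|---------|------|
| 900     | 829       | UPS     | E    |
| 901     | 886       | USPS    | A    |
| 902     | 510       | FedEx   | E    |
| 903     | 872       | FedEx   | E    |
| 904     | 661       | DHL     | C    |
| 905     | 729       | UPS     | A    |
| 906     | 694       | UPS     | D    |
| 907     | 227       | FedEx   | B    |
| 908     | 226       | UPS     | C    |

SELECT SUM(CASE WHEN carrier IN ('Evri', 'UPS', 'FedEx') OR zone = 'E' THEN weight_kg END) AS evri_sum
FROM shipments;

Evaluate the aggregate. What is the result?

4087

ship_id=900: ✓ → 829
ship_id=901: ✗
ship_id=902: ✓ → 510
ship_id=903: ✓ → 872
ship_id=904: ✗
ship_id=905: ✓ → 729
ship_id=906: ✓ → 694
ship_id=907: ✓ → 227
ship_id=908: ✓ → 226
evri_sum = 829 + 510 + 872 + 729 + 694 + 227 + 226 = 4087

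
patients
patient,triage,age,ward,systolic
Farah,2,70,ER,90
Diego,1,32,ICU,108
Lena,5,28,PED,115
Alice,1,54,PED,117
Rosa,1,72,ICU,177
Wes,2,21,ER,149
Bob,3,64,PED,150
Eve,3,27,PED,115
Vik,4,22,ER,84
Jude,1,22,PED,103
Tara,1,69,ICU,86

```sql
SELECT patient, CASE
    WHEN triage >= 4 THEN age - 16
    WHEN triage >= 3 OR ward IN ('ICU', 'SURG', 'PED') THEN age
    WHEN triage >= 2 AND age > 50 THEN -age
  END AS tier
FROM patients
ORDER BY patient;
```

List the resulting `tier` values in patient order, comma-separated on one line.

54, 64, 32, 27, -70, 22, 12, 72, 69, 6, NULL

patient=Alice: triage >= 3 OR ward IN ('ICU', 'SURG', 'PED') → 54
patient=Bob: triage >= 3 OR ward IN ('ICU', 'SURG', 'PED') → 64
patient=Diego: triage >= 3 OR ward IN ('ICU', 'SURG', 'PED') → 32
patient=Eve: triage >= 3 OR ward IN ('ICU', 'SURG', 'PED') → 27
patient=Farah: triage >= 2 AND age > 50 → -70
patient=Jude: triage >= 3 OR ward IN ('ICU', 'SURG', 'PED') → 22
patient=Lena: triage >= 4 → 12
patient=Rosa: triage >= 3 OR ward IN ('ICU', 'SURG', 'PED') → 72
patient=Tara: triage >= 3 OR ward IN ('ICU', 'SURG', 'PED') → 69
patient=Vik: triage >= 4 → 6
patient=Wes: (no match → NULL) → NULL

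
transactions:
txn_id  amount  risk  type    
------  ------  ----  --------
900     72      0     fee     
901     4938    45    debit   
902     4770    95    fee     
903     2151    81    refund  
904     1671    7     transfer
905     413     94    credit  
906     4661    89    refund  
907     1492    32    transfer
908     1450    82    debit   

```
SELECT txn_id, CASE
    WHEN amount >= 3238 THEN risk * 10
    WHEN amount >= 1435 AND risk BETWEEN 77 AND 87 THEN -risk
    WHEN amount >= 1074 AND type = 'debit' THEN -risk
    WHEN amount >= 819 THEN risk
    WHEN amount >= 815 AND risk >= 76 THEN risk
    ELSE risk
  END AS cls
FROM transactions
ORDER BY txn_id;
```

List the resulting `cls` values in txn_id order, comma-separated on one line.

0, 450, 950, -81, 7, 94, 890, 32, -82

txn_id=900: ELSE → 0
txn_id=901: amount >= 3238 → 450
txn_id=902: amount >= 3238 → 950
txn_id=903: amount >= 1435 AND risk BETWEEN 77 AND 87 → -81
txn_id=904: amount >= 819 → 7
txn_id=905: ELSE → 94
txn_id=906: amount >= 3238 → 890
txn_id=907: amount >= 819 → 32
txn_id=908: amount >= 1435 AND risk BETWEEN 77 AND 87 → -82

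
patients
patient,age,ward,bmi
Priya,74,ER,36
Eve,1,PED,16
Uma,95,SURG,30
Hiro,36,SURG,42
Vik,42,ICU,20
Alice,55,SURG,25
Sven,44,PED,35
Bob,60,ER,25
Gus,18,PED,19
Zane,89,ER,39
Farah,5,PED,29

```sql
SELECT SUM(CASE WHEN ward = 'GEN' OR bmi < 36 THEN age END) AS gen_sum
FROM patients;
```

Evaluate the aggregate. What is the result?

patient=Priya: ✗
patient=Eve: ✓ → 1
patient=Uma: ✓ → 95
patient=Hiro: ✗
patient=Vik: ✓ → 42
patient=Alice: ✓ → 55
patient=Sven: ✓ → 44
patient=Bob: ✓ → 60
patient=Gus: ✓ → 18
patient=Zane: ✗
patient=Farah: ✓ → 5
gen_sum = 1 + 95 + 42 + 55 + 44 + 60 + 18 + 5 = 320

320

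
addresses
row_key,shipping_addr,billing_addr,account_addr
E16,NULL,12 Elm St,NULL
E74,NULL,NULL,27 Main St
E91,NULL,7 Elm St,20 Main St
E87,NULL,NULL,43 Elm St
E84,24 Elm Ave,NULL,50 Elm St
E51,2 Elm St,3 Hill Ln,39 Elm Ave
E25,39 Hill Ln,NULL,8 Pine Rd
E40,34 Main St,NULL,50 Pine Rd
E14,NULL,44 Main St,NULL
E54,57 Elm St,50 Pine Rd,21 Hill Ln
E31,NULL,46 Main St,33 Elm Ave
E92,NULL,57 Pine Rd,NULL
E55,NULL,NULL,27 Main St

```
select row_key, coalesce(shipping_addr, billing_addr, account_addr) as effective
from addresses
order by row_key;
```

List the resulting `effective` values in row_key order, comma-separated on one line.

row_key=E14: shipping_addr=NULL, billing_addr=44 Main St → 44 Main St
row_key=E16: shipping_addr=NULL, billing_addr=12 Elm St → 12 Elm St
row_key=E25: shipping_addr=39 Hill Ln → 39 Hill Ln
row_key=E31: shipping_addr=NULL, billing_addr=46 Main St → 46 Main St
row_key=E40: shipping_addr=34 Main St → 34 Main St
row_key=E51: shipping_addr=2 Elm St → 2 Elm St
row_key=E54: shipping_addr=57 Elm St → 57 Elm St
row_key=E55: shipping_addr=NULL, billing_addr=NULL, account_addr=27 Main St → 27 Main St
row_key=E74: shipping_addr=NULL, billing_addr=NULL, account_addr=27 Main St → 27 Main St
row_key=E84: shipping_addr=24 Elm Ave → 24 Elm Ave
row_key=E87: shipping_addr=NULL, billing_addr=NULL, account_addr=43 Elm St → 43 Elm St
row_key=E91: shipping_addr=NULL, billing_addr=7 Elm St → 7 Elm St
row_key=E92: shipping_addr=NULL, billing_addr=57 Pine Rd → 57 Pine Rd

44 Main St, 12 Elm St, 39 Hill Ln, 46 Main St, 34 Main St, 2 Elm St, 57 Elm St, 27 Main St, 27 Main St, 24 Elm Ave, 43 Elm St, 7 Elm St, 57 Pine Rd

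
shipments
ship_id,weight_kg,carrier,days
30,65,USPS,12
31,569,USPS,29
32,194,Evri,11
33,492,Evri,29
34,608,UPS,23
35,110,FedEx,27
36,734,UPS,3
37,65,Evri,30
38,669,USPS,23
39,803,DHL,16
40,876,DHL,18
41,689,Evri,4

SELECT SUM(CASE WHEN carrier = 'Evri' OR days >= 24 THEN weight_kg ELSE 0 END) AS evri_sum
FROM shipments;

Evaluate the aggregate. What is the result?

ship_id=30: ✗
ship_id=31: ✓ → 569
ship_id=32: ✓ → 194
ship_id=33: ✓ → 492
ship_id=34: ✗
ship_id=35: ✓ → 110
ship_id=36: ✗
ship_id=37: ✓ → 65
ship_id=38: ✗
ship_id=39: ✗
ship_id=40: ✗
ship_id=41: ✓ → 689
evri_sum = 569 + 194 + 492 + 110 + 65 + 689 = 2119

2119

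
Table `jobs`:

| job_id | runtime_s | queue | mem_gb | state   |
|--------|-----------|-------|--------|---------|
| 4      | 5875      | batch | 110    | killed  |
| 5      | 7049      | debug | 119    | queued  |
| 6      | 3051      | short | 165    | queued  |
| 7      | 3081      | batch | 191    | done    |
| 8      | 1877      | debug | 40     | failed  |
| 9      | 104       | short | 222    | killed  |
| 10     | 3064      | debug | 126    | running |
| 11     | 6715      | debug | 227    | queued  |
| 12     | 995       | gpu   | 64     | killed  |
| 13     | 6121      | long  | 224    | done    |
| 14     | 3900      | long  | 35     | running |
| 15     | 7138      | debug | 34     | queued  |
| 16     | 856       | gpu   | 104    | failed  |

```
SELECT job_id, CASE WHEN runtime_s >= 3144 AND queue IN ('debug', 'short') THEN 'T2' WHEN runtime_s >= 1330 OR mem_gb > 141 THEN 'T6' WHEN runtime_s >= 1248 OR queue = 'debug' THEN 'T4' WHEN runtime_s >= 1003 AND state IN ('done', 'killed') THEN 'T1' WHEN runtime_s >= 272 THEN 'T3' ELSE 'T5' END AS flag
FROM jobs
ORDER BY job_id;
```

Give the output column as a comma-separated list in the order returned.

job_id=4: runtime_s >= 1330 OR mem_gb > 141 → T6
job_id=5: runtime_s >= 3144 AND queue IN ('debug', 'short') → T2
job_id=6: runtime_s >= 1330 OR mem_gb > 141 → T6
job_id=7: runtime_s >= 1330 OR mem_gb > 141 → T6
job_id=8: runtime_s >= 1330 OR mem_gb > 141 → T6
job_id=9: runtime_s >= 1330 OR mem_gb > 141 → T6
job_id=10: runtime_s >= 1330 OR mem_gb > 141 → T6
job_id=11: runtime_s >= 3144 AND queue IN ('debug', 'short') → T2
job_id=12: runtime_s >= 272 → T3
job_id=13: runtime_s >= 1330 OR mem_gb > 141 → T6
job_id=14: runtime_s >= 1330 OR mem_gb > 141 → T6
job_id=15: runtime_s >= 3144 AND queue IN ('debug', 'short') → T2
job_id=16: runtime_s >= 272 → T3

T6, T2, T6, T6, T6, T6, T6, T2, T3, T6, T6, T2, T3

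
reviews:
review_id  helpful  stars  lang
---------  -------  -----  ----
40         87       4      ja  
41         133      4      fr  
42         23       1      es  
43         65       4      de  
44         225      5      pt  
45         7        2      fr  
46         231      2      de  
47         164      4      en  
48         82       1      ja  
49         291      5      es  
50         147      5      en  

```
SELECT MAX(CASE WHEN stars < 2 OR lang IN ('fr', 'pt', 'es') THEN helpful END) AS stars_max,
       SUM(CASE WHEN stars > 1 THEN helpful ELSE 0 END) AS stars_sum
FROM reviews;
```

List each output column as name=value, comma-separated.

[stars_max: stars < 2 OR lang IN ('fr', 'pt', 'es')]
review_id=40: ✗
review_id=41: ✓ → 133
review_id=42: ✓ → 23
review_id=43: ✗
review_id=44: ✓ → 225
review_id=45: ✓ → 7
review_id=46: ✗
review_id=47: ✗
review_id=48: ✓ → 82
review_id=49: ✓ → 291
review_id=50: ✗
stars_max = MAX(133, 23, 225, 7, 82, 291) = 291
—
[stars_sum: stars > 1]
review_id=40: ✓ → 87
review_id=41: ✓ → 133
review_id=42: ✗
review_id=43: ✓ → 65
review_id=44: ✓ → 225
review_id=45: ✓ → 7
review_id=46: ✓ → 231
review_id=47: ✓ → 164
review_id=48: ✗
review_id=49: ✓ → 291
review_id=50: ✓ → 147
stars_sum = 87 + 133 + 65 + 225 + 7 + 231 + 164 + 291 + 147 = 1350

stars_max=291, stars_sum=1350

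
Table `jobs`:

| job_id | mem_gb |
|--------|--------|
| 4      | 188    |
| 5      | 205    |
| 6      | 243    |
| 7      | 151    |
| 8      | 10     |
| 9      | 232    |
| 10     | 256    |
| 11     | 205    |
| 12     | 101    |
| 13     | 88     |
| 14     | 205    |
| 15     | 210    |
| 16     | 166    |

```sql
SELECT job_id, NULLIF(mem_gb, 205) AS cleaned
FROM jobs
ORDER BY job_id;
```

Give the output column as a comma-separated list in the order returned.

job_id=4: mem_gb=188 vs 205: differ → 188
job_id=5: mem_gb=205 vs 205: equal → NULL
job_id=6: mem_gb=243 vs 205: differ → 243
job_id=7: mem_gb=151 vs 205: differ → 151
job_id=8: mem_gb=10 vs 205: differ → 10
job_id=9: mem_gb=232 vs 205: differ → 232
job_id=10: mem_gb=256 vs 205: differ → 256
job_id=11: mem_gb=205 vs 205: equal → NULL
job_id=12: mem_gb=101 vs 205: differ → 101
job_id=13: mem_gb=88 vs 205: differ → 88
job_id=14: mem_gb=205 vs 205: equal → NULL
job_id=15: mem_gb=210 vs 205: differ → 210
job_id=16: mem_gb=166 vs 205: differ → 166

188, NULL, 243, 151, 10, 232, 256, NULL, 101, 88, NULL, 210, 166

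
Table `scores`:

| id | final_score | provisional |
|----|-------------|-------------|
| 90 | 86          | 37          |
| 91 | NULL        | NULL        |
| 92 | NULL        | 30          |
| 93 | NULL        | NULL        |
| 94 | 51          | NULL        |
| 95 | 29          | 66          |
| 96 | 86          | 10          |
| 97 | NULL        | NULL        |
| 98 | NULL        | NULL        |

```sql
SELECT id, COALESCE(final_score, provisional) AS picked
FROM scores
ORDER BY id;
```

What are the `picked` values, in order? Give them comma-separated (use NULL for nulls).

id=90: final_score=86 → 86
id=91: final_score=NULL, provisional=NULL (all NULL) → NULL
id=92: final_score=NULL, provisional=30 → 30
id=93: final_score=NULL, provisional=NULL (all NULL) → NULL
id=94: final_score=51 → 51
id=95: final_score=29 → 29
id=96: final_score=86 → 86
id=97: final_score=NULL, provisional=NULL (all NULL) → NULL
id=98: final_score=NULL, provisional=NULL (all NULL) → NULL

86, NULL, 30, NULL, 51, 29, 86, NULL, NULL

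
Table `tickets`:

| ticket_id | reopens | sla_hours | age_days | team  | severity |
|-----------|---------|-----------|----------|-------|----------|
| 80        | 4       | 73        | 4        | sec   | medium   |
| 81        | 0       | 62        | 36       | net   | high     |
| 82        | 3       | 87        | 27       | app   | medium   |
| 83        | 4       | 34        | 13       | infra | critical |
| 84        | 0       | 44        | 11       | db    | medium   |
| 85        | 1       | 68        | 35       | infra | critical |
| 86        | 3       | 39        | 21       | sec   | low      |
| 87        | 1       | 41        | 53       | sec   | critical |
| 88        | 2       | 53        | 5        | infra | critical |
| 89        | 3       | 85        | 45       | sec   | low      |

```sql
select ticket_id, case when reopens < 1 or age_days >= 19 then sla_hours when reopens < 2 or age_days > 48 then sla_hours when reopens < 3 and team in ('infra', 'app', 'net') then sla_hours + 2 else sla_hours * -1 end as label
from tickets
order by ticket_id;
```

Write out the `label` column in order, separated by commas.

ticket_id=80: ELSE → -73
ticket_id=81: reopens < 1 or age_days >= 19 → 62
ticket_id=82: reopens < 1 or age_days >= 19 → 87
ticket_id=83: ELSE → -34
ticket_id=84: reopens < 1 or age_days >= 19 → 44
ticket_id=85: reopens < 1 or age_days >= 19 → 68
ticket_id=86: reopens < 1 or age_days >= 19 → 39
ticket_id=87: reopens < 1 or age_days >= 19 → 41
ticket_id=88: reopens < 3 and team in ('infra', 'app', 'net') → 55
ticket_id=89: reopens < 1 or age_days >= 19 → 85

-73, 62, 87, -34, 44, 68, 39, 41, 55, 85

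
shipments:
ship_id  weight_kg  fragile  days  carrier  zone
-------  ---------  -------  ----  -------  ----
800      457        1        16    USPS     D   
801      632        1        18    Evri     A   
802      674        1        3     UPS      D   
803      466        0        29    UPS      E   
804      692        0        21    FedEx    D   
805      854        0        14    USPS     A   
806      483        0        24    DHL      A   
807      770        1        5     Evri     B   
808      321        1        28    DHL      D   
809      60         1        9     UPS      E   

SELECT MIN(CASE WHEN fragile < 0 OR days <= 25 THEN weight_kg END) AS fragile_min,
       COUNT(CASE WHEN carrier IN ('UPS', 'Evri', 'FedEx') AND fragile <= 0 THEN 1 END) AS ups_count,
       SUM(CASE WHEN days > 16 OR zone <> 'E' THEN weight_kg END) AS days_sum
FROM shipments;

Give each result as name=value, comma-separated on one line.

[fragile_min: fragile < 0 OR days <= 25]
ship_id=800: ✓ → 457
ship_id=801: ✓ → 632
ship_id=802: ✓ → 674
ship_id=803: ✗
ship_id=804: ✓ → 692
ship_id=805: ✓ → 854
ship_id=806: ✓ → 483
ship_id=807: ✓ → 770
ship_id=808: ✗
ship_id=809: ✓ → 60
fragile_min = MIN(457, 632, 674, 692, 854, 483, 770, 60) = 60
—
[ups_count: carrier IN ('UPS', 'Evri', 'FedEx') AND fragile <= 0]
ship_id=800: ✗
ship_id=801: ✗
ship_id=802: ✗
ship_id=803: ✓ → 1
ship_id=804: ✓ → 1
ship_id=805: ✗
ship_id=806: ✗
ship_id=807: ✗
ship_id=808: ✗
ship_id=809: ✗
ups_count = COUNT(1, 1) = 2
—
[days_sum: days > 16 OR zone <> 'E']
ship_id=800: ✓ → 457
ship_id=801: ✓ → 632
ship_id=802: ✓ → 674
ship_id=803: ✓ → 466
ship_id=804: ✓ → 692
ship_id=805: ✓ → 854
ship_id=806: ✓ → 483
ship_id=807: ✓ → 770
ship_id=808: ✓ → 321
ship_id=809: ✗
days_sum = 457 + 632 + 674 + 466 + 692 + 854 + 483 + 770 + 321 = 5349

fragile_min=60, ups_count=2, days_sum=5349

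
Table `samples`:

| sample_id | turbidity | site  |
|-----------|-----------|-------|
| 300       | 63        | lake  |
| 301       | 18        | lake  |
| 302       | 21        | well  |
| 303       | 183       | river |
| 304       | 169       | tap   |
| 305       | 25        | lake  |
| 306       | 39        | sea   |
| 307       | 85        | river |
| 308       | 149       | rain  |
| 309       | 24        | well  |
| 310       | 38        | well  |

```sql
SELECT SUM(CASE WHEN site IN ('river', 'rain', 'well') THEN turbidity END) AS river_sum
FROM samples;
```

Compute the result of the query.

500

sample_id=300: ✗
sample_id=301: ✗
sample_id=302: ✓ → 21
sample_id=303: ✓ → 183
sample_id=304: ✗
sample_id=305: ✗
sample_id=306: ✗
sample_id=307: ✓ → 85
sample_id=308: ✓ → 149
sample_id=309: ✓ → 24
sample_id=310: ✓ → 38
river_sum = 21 + 183 + 85 + 149 + 24 + 38 = 500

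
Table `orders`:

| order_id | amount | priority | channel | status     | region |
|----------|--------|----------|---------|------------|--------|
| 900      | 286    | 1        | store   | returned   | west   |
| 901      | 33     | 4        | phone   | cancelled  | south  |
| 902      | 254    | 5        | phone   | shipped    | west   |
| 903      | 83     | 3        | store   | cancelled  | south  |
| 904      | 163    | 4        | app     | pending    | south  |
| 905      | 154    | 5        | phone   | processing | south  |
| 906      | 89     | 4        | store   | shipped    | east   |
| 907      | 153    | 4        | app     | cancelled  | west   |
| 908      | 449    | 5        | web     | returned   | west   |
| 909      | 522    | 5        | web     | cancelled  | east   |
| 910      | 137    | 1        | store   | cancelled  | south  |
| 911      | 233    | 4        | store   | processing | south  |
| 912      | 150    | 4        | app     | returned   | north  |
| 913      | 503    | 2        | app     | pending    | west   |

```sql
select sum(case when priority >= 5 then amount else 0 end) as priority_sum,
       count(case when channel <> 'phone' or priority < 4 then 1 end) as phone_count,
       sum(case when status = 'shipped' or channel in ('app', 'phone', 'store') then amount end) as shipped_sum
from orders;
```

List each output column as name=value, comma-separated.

priority_sum=1379, phone_count=11, shipped_sum=2238

[priority_sum: priority >= 5]
order_id=900: ✗
order_id=901: ✗
order_id=902: ✓ → 254
order_id=903: ✗
order_id=904: ✗
order_id=905: ✓ → 154
order_id=906: ✗
order_id=907: ✗
order_id=908: ✓ → 449
order_id=909: ✓ → 522
order_id=910: ✗
order_id=911: ✗
order_id=912: ✗
order_id=913: ✗
priority_sum = 254 + 154 + 449 + 522 = 1379
—
[phone_count: channel <> 'phone' or priority < 4]
order_id=900: ✓ → 1
order_id=901: ✗
order_id=902: ✗
order_id=903: ✓ → 1
order_id=904: ✓ → 1
order_id=905: ✗
order_id=906: ✓ → 1
order_id=907: ✓ → 1
order_id=908: ✓ → 1
order_id=909: ✓ → 1
order_id=910: ✓ → 1
order_id=911: ✓ → 1
order_id=912: ✓ → 1
order_id=913: ✓ → 1
phone_count = COUNT(1, 1, 1, 1, 1, 1, 1, 1, 1, 1, 1) = 11
—
[shipped_sum: status = 'shipped' or channel in ('app', 'phone', 'store')]
order_id=900: ✓ → 286
order_id=901: ✓ → 33
order_id=902: ✓ → 254
order_id=903: ✓ → 83
order_id=904: ✓ → 163
order_id=905: ✓ → 154
order_id=906: ✓ → 89
order_id=907: ✓ → 153
order_id=908: ✗
order_id=909: ✗
order_id=910: ✓ → 137
order_id=911: ✓ → 233
order_id=912: ✓ → 150
order_id=913: ✓ → 503
shipped_sum = 286 + 33 + 254 + 83 + 163 + 154 + 89 + 153 + 137 + 233 + 150 + 503 = 2238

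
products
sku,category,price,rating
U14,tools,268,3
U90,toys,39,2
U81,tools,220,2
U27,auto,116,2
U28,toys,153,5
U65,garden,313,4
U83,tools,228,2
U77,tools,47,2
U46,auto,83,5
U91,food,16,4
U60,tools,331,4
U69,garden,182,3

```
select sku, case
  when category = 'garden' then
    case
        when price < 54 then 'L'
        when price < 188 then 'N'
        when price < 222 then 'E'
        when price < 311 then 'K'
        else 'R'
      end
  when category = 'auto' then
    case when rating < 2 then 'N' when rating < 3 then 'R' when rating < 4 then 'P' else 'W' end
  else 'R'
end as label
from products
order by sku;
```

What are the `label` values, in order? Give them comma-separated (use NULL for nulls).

R, R, R, W, R, R, N, R, R, R, R, R

sku=U14: category='tools' → outer ELSE → R
sku=U27: category='auto' → inner[rating < 3] → R
sku=U28: category='toys' → outer ELSE → R
sku=U46: category='auto' → inner[ELSE] → W
sku=U60: category='tools' → outer ELSE → R
sku=U65: category='garden' → inner[ELSE] → R
sku=U69: category='garden' → inner[price < 188] → N
sku=U77: category='tools' → outer ELSE → R
sku=U81: category='tools' → outer ELSE → R
sku=U83: category='tools' → outer ELSE → R
sku=U90: category='toys' → outer ELSE → R
sku=U91: category='food' → outer ELSE → R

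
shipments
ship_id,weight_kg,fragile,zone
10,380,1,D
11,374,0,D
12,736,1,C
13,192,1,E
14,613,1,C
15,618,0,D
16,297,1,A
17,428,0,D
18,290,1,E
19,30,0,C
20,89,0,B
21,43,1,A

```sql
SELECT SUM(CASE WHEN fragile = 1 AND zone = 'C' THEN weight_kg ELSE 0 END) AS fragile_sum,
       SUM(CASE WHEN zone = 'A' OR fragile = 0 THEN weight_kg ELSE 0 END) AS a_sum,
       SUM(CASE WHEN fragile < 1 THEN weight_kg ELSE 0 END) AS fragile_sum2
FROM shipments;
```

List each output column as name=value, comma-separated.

fragile_sum=1349, a_sum=1879, fragile_sum2=1539

[fragile_sum: fragile = 1 AND zone = 'C']
ship_id=10: ✗
ship_id=11: ✗
ship_id=12: ✓ → 736
ship_id=13: ✗
ship_id=14: ✓ → 613
ship_id=15: ✗
ship_id=16: ✗
ship_id=17: ✗
ship_id=18: ✗
ship_id=19: ✗
ship_id=20: ✗
ship_id=21: ✗
fragile_sum = 736 + 613 = 1349
—
[a_sum: zone = 'A' OR fragile = 0]
ship_id=10: ✗
ship_id=11: ✓ → 374
ship_id=12: ✗
ship_id=13: ✗
ship_id=14: ✗
ship_id=15: ✓ → 618
ship_id=16: ✓ → 297
ship_id=17: ✓ → 428
ship_id=18: ✗
ship_id=19: ✓ → 30
ship_id=20: ✓ → 89
ship_id=21: ✓ → 43
a_sum = 374 + 618 + 297 + 428 + 30 + 89 + 43 = 1879
—
[fragile_sum2: fragile < 1]
ship_id=10: ✗
ship_id=11: ✓ → 374
ship_id=12: ✗
ship_id=13: ✗
ship_id=14: ✗
ship_id=15: ✓ → 618
ship_id=16: ✗
ship_id=17: ✓ → 428
ship_id=18: ✗
ship_id=19: ✓ → 30
ship_id=20: ✓ → 89
ship_id=21: ✗
fragile_sum2 = 374 + 618 + 428 + 30 + 89 = 1539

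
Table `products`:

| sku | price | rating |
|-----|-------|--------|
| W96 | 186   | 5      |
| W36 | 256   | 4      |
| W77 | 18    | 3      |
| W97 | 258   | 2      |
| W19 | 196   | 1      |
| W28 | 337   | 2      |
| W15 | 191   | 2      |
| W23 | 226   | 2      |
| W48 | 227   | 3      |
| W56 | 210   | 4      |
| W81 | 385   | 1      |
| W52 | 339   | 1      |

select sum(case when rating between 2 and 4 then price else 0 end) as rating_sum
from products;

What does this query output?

sku=W96: ✗
sku=W36: ✓ → 256
sku=W77: ✓ → 18
sku=W97: ✓ → 258
sku=W19: ✗
sku=W28: ✓ → 337
sku=W15: ✓ → 191
sku=W23: ✓ → 226
sku=W48: ✓ → 227
sku=W56: ✓ → 210
sku=W81: ✗
sku=W52: ✗
rating_sum = 256 + 18 + 258 + 337 + 191 + 226 + 227 + 210 = 1723

1723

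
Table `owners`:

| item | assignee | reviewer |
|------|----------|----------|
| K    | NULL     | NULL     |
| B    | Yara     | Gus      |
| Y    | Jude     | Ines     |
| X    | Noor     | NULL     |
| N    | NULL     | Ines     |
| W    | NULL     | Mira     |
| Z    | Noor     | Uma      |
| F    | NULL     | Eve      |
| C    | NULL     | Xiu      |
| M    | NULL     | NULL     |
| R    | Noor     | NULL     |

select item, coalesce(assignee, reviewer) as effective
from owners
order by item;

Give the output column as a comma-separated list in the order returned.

item=B: assignee=Yara → Yara
item=C: assignee=NULL, reviewer=Xiu → Xiu
item=F: assignee=NULL, reviewer=Eve → Eve
item=K: assignee=NULL, reviewer=NULL (all NULL) → NULL
item=M: assignee=NULL, reviewer=NULL (all NULL) → NULL
item=N: assignee=NULL, reviewer=Ines → Ines
item=R: assignee=Noor → Noor
item=W: assignee=NULL, reviewer=Mira → Mira
item=X: assignee=Noor → Noor
item=Y: assignee=Jude → Jude
item=Z: assignee=Noor → Noor

Yara, Xiu, Eve, NULL, NULL, Ines, Noor, Mira, Noor, Jude, Noor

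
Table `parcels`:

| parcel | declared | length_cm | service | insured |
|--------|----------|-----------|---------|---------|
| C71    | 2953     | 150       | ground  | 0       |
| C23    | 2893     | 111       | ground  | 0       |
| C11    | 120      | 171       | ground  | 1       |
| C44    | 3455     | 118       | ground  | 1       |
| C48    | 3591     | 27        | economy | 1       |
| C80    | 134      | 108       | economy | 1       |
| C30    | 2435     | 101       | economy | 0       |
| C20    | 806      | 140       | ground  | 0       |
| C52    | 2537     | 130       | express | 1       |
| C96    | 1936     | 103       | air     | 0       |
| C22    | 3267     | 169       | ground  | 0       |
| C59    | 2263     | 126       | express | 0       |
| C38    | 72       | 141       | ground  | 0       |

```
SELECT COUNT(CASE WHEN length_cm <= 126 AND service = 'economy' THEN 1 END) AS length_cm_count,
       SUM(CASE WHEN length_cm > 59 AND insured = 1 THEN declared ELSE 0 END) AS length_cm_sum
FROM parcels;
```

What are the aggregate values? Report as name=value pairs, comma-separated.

[length_cm_count: length_cm <= 126 AND service = 'economy']
parcel=C71: ✗
parcel=C23: ✗
parcel=C11: ✗
parcel=C44: ✗
parcel=C48: ✓ → 1
parcel=C80: ✓ → 1
parcel=C30: ✓ → 1
parcel=C20: ✗
parcel=C52: ✗
parcel=C96: ✗
parcel=C22: ✗
parcel=C59: ✗
parcel=C38: ✗
length_cm_count = COUNT(1, 1, 1) = 3
—
[length_cm_sum: length_cm > 59 AND insured = 1]
parcel=C71: ✗
parcel=C23: ✗
parcel=C11: ✓ → 120
parcel=C44: ✓ → 3455
parcel=C48: ✗
parcel=C80: ✓ → 134
parcel=C30: ✗
parcel=C20: ✗
parcel=C52: ✓ → 2537
parcel=C96: ✗
parcel=C22: ✗
parcel=C59: ✗
parcel=C38: ✗
length_cm_sum = 120 + 3455 + 134 + 2537 = 6246

length_cm_count=3, length_cm_sum=6246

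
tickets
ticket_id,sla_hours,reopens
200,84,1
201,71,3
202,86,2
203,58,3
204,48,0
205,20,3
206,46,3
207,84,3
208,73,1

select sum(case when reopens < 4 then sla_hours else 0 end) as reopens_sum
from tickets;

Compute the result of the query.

ticket_id=200: ✓ → 84
ticket_id=201: ✓ → 71
ticket_id=202: ✓ → 86
ticket_id=203: ✓ → 58
ticket_id=204: ✓ → 48
ticket_id=205: ✓ → 20
ticket_id=206: ✓ → 46
ticket_id=207: ✓ → 84
ticket_id=208: ✓ → 73
reopens_sum = 84 + 71 + 86 + 58 + 48 + 20 + 46 + 84 + 73 = 570

570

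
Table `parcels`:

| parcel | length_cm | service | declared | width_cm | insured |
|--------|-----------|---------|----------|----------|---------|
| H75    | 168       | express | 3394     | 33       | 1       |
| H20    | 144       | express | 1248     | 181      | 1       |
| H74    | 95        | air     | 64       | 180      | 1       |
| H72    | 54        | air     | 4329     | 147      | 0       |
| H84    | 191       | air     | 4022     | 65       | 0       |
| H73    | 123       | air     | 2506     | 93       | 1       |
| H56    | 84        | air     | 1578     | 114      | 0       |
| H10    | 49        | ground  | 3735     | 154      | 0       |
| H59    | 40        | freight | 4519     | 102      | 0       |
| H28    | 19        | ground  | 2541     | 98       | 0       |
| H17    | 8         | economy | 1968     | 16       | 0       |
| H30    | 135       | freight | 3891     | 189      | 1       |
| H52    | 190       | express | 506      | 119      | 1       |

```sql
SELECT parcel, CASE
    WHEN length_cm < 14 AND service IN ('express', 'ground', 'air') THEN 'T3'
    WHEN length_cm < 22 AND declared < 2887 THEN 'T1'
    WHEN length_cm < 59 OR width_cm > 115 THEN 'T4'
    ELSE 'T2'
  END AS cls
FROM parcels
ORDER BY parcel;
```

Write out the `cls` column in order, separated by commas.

T4, T1, T4, T1, T4, T4, T2, T4, T4, T2, T4, T2, T2

parcel=H10: length_cm < 59 OR width_cm > 115 → T4
parcel=H17: length_cm < 22 AND declared < 2887 → T1
parcel=H20: length_cm < 59 OR width_cm > 115 → T4
parcel=H28: length_cm < 22 AND declared < 2887 → T1
parcel=H30: length_cm < 59 OR width_cm > 115 → T4
parcel=H52: length_cm < 59 OR width_cm > 115 → T4
parcel=H56: ELSE → T2
parcel=H59: length_cm < 59 OR width_cm > 115 → T4
parcel=H72: length_cm < 59 OR width_cm > 115 → T4
parcel=H73: ELSE → T2
parcel=H74: length_cm < 59 OR width_cm > 115 → T4
parcel=H75: ELSE → T2
parcel=H84: ELSE → T2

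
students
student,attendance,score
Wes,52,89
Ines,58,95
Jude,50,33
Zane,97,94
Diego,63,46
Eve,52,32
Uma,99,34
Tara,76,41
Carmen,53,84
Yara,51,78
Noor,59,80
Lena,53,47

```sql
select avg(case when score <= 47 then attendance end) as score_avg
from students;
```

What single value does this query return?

65.5

student=Wes: ✗
student=Ines: ✗
student=Jude: ✓ → 50
student=Zane: ✗
student=Diego: ✓ → 63
student=Eve: ✓ → 52
student=Uma: ✓ → 99
student=Tara: ✓ → 76
student=Carmen: ✗
student=Yara: ✗
student=Noor: ✗
student=Lena: ✓ → 53
score_avg = (50 + 63 + 52 + 99 + 76 + 53) / 6 = 65.5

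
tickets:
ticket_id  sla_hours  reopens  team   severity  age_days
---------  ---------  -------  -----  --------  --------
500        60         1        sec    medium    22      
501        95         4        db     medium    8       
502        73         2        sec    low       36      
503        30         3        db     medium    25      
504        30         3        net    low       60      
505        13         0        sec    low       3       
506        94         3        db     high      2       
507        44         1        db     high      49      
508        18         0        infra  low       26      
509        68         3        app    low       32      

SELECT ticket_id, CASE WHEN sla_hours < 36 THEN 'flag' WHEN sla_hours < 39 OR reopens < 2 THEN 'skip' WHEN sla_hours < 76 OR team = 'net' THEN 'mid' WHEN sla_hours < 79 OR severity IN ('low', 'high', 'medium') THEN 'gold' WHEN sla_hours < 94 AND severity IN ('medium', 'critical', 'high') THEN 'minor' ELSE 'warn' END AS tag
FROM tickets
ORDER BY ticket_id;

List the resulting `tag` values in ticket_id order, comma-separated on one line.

ticket_id=500: sla_hours < 39 OR reopens < 2 → skip
ticket_id=501: sla_hours < 79 OR severity IN ('low', 'high', 'medium') → gold
ticket_id=502: sla_hours < 76 OR team = 'net' → mid
ticket_id=503: sla_hours < 36 → flag
ticket_id=504: sla_hours < 36 → flag
ticket_id=505: sla_hours < 36 → flag
ticket_id=506: sla_hours < 79 OR severity IN ('low', 'high', 'medium') → gold
ticket_id=507: sla_hours < 39 OR reopens < 2 → skip
ticket_id=508: sla_hours < 36 → flag
ticket_id=509: sla_hours < 76 OR team = 'net' → mid

skip, gold, mid, flag, flag, flag, gold, skip, flag, mid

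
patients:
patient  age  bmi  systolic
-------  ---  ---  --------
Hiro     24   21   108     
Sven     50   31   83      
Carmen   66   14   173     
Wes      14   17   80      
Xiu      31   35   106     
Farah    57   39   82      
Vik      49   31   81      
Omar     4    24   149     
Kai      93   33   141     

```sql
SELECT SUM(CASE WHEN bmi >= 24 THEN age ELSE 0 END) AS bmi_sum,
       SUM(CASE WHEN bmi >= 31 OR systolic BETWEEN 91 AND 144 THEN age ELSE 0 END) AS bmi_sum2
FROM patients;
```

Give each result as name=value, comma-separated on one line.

[bmi_sum: bmi >= 24]
patient=Hiro: ✗
patient=Sven: ✓ → 50
patient=Carmen: ✗
patient=Wes: ✗
patient=Xiu: ✓ → 31
patient=Farah: ✓ → 57
patient=Vik: ✓ → 49
patient=Omar: ✓ → 4
patient=Kai: ✓ → 93
bmi_sum = 50 + 31 + 57 + 49 + 4 + 93 = 284
—
[bmi_sum2: bmi >= 31 OR systolic BETWEEN 91 AND 144]
patient=Hiro: ✓ → 24
patient=Sven: ✓ → 50
patient=Carmen: ✗
patient=Wes: ✗
patient=Xiu: ✓ → 31
patient=Farah: ✓ → 57
patient=Vik: ✓ → 49
patient=Omar: ✗
patient=Kai: ✓ → 93
bmi_sum2 = 24 + 50 + 31 + 57 + 49 + 93 = 304

bmi_sum=284, bmi_sum2=304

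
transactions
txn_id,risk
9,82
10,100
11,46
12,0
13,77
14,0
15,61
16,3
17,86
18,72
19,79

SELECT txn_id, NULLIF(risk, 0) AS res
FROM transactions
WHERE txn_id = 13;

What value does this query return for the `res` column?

txn_id = 13: risk=77.
risk=77 vs 0: differ → 77

77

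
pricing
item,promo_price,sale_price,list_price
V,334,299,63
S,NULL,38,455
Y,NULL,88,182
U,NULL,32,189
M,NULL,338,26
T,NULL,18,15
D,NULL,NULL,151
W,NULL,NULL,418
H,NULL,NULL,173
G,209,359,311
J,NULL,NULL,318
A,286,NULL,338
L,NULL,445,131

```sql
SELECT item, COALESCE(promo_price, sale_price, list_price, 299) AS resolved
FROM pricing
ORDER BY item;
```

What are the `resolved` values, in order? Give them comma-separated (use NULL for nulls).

286, 151, 209, 173, 318, 445, 338, 38, 18, 32, 334, 418, 88

item=A: promo_price=286 → 286
item=D: promo_price=NULL, sale_price=NULL, list_price=151 → 151
item=G: promo_price=209 → 209
item=H: promo_price=NULL, sale_price=NULL, list_price=173 → 173
item=J: promo_price=NULL, sale_price=NULL, list_price=318 → 318
item=L: promo_price=NULL, sale_price=445 → 445
item=M: promo_price=NULL, sale_price=338 → 338
item=S: promo_price=NULL, sale_price=38 → 38
item=T: promo_price=NULL, sale_price=18 → 18
item=U: promo_price=NULL, sale_price=32 → 32
item=V: promo_price=334 → 334
item=W: promo_price=NULL, sale_price=NULL, list_price=418 → 418
item=Y: promo_price=NULL, sale_price=88 → 88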